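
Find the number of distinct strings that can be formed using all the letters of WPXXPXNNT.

Letter multiplicities in WPXXPXNNT: N×2, P×2, T×1, W×1, X×3.
The number of distinct arrangements is 9!/(3!·2!·2!) = 362880/24 = 15120.

15120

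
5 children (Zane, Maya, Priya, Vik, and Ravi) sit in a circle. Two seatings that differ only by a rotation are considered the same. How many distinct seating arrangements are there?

Around a circle, 5 distinct people have 5!/5 = (4)! = 24 rotationally distinct seatings.

24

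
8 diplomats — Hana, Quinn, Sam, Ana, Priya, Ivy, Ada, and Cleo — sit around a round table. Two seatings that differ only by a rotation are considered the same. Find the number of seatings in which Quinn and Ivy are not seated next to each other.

3600

Without the restriction there are (7)! = 5040 seatings.
Seatings with Quinn beside Ivy: treat them as a block with 2 internal orders, giving 2 × (6)! = 1440.
Subtracting, 5040 − 1440 = 3600.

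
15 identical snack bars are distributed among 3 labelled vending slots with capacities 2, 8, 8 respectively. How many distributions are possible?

9

Without the upper bounds there are C(17,2) = 136 ways to split 15 among 3 vending slots.
Subtract solutions that violate a single cap (substitute x_i' = x_i − (cap_i+1)): x_1 ≥ 3 gives C(14,2) = 91; x_2 ≥ 9 gives C(8,2) = 28; x_3 ≥ 9 gives C(8,2) = 28. Together 147.
Add back pairs where two caps are both exceeded: 10 + 10 + 0 = 20.
By inclusion–exclusion the count is 136 − 147 + 20 = 9.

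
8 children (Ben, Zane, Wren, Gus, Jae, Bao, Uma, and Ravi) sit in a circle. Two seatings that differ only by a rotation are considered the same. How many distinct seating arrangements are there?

5040

Around a circle, 8 distinct people have 8!/8 = (7)! = 5040 rotationally distinct seatings.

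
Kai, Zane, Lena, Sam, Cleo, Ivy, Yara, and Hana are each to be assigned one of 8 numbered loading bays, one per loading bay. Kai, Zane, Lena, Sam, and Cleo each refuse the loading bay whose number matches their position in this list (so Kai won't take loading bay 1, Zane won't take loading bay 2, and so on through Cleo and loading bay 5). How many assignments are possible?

Let Aᵢ (for 1 ≤ i ≤ 5) be the placements that put person i in their forbidden loading bay. Any j of these fix j positions, leaving (8−j)! ways to fill the rest, and there are C(5,j) ways to pick which j.
By inclusion–exclusion, the number of valid placements is Σ_{j=0}^{5} (−1)^j C(5,j)·(8−j)!.
Computing: 40320 − 25200 + 7200 − 1200 + 120 − 6 = 21234.

21234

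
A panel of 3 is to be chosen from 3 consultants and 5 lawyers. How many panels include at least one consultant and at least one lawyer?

With no constraint there are C(8,3) = 56 possible selections.
Selections missing a whole group: no consultants → C(5,3) = 10; no lawyers → C(3,3) = 1.
Both groups omitted at once is impossible, so 56 − 11 = 45.

45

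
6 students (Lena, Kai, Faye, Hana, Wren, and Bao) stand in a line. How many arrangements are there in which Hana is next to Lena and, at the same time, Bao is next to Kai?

Treat {Hana,Lena} as one block (2 orders) and {Bao,Kai} as another (2 orders).
That leaves 4 units to arrange: 2 × 2 × 4! = 4 × 24 = 96.

96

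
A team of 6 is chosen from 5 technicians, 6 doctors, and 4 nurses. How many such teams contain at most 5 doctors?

5004

Split by how many doctors are chosen (0 through 5).
Sum: C(6,0)·C(9,6) + C(6,1)·C(9,5) + C(6,2)·C(9,4) + C(6,3)·C(9,3) + C(6,4)·C(9,2) + C(6,5)·C(9,1) = 84 + 756 + 1890 + 1680 + 540 + 54 = 5004.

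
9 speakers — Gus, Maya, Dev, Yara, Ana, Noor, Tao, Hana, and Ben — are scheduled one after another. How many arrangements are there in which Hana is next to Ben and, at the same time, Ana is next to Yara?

Treat {Hana,Ben} as one block (2 orders) and {Ana,Yara} as another (2 orders).
That leaves 7 units to arrange: 2 × 2 × 7! = 4 × 5040 = 20160.

20160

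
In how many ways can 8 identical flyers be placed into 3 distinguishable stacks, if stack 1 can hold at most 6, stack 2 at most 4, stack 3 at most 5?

26

Without the upper bounds there are C(10,2) = 45 ways to split 8 among 3 stacks.
Subtract solutions that violate a single cap (substitute x_i' = x_i − (cap_i+1)): x_1 ≥ 7 gives C(3,2) = 3; x_2 ≥ 5 gives C(5,2) = 10; x_3 ≥ 6 gives C(4,2) = 6. Together 19.
No two caps can be exceeded simultaneously, so the pair terms are all 0.
By inclusion–exclusion the count is 45 − 19 + 0 = 26.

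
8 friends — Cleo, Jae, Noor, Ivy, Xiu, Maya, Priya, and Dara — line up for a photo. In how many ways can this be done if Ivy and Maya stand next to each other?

Treat {Ivy, Maya} as a single unit. There are 7 units to order, and the pair itself can be ordered 2 ways.
So the count is 2·(7)! = 10080.

10080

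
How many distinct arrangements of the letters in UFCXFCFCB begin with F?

3360

With the first slot taken by F, it remains to arrange the other 8 letters (UCXFCFCB).
Those 8 letters have C appearing 3 times and F appearing twice, giving (8)!/(3!·2!) = 3360.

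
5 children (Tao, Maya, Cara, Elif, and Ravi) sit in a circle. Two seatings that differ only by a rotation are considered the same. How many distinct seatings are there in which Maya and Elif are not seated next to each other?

12

All circular seatings of 5 people number (4)! = 24.
Those with Maya next to Elif: fuse the pair into one unit and seat 4 units around a circle — 2·(3)! = 12.
Subtracting, 24 − 12 = 12.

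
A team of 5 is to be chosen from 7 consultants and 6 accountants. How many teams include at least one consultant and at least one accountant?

With no constraint there are C(13,5) = 1287 possible selections.
Selections missing a whole group: no consultants → C(6,5) = 6; no accountants → C(7,5) = 21.
Both groups omitted at once is impossible, so 1287 − 27 = 1260.

1260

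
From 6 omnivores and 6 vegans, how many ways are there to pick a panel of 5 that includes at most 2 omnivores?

396

Split by how many omnivores are chosen (0 through 2).
Sum: C(6,0)·C(6,5) + C(6,1)·C(6,4) + C(6,2)·C(6,3) = 6 + 90 + 300 = 396.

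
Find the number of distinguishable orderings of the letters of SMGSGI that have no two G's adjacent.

120

Total arrangements of SMGSGI: 6!/(2!·2!) = 180.
Arrangements with the G's together: treat GG as one letter, giving (5)!/(2!) = 60.
Subtracting, 180 − 60 = 120 arrangements keep the G's apart.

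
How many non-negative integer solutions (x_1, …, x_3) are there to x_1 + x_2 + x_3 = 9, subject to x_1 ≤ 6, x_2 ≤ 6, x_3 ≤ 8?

Without the upper bounds there are C(11,2) = 55 ways to split 9 among 3 variables.
Subtract solutions that violate a single cap (substitute x_i' = x_i − (cap_i+1)): x_1 ≥ 7 gives C(4,2) = 6; x_2 ≥ 7 gives C(4,2) = 6; x_3 ≥ 9 gives C(2,2) = 1. Together 13.
No two caps can be exceeded simultaneously, so the pair terms are all 0.
By inclusion–exclusion the count is 55 − 13 + 0 = 42.

42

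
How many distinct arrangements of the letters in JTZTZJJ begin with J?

90

Fix J in the first position and arrange the remaining 6 letters.
Those 6 letters have J appearing twice, T appearing twice, and Z appearing twice, giving (6)!/(2!·2!·2!) = 90.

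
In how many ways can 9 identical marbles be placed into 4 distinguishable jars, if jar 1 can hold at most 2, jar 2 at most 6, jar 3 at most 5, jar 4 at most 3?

Ignoring the caps, the number of non-negative solutions to x_1+…+x_4 = 9 is C(12,3) = 220.
Subtract solutions that violate a single cap (substitute x_i' = x_i − (cap_i+1)): x_1 ≥ 3 gives C(9,3) = 84; x_2 ≥ 7 gives C(5,3) = 10; x_3 ≥ 6 gives C(6,3) = 20; x_4 ≥ 4 gives C(8,3) = 56. Together 170.
Add back pairs where two caps are both exceeded: 0 + 1 + 10 + 0 + 0 + 0 = 11.
By inclusion–exclusion the count is 220 − 170 + 11 = 61.

61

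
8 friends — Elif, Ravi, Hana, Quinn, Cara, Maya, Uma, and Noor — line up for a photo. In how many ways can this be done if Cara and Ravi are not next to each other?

30240

There are 8! = 40320 arrangements in all. If Cara and Ravi are adjacent, merging them into one block gives 2·(7)! = 10080 arrangements.
So 40320 − 10080 = 30240 arrangements keep them apart.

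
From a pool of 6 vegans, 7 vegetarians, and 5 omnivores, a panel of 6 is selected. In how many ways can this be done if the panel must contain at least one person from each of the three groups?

15470

Unrestricted: C(18,6) = 18564 ways to pick any 6 of the 18.
Subtract selections that omit an entire group: no vegans → C(12,6) = 924; no vegetarians → C(11,6) = 462; no omnivores → C(13,6) = 1716.
Add back selections omitting two groups (i.e. drawn from a single group): C(6,6) + C(7,6) + C(5,6) = 8.
By inclusion–exclusion: 18564 − 3102 + 8 = 15470.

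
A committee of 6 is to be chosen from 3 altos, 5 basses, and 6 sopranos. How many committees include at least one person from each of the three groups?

2430

With no constraint there are C(14,6) = 3003 possible selections.
Selections missing a whole group: no altos → C(11,6) = 462; no basses → C(9,6) = 84; no sopranos → C(8,6) = 28.
Add back selections omitting two groups (i.e. drawn from a single group): C(3,6) + C(5,6) + C(6,6) = 1.
By inclusion–exclusion: 3003 − 574 + 1 = 2430.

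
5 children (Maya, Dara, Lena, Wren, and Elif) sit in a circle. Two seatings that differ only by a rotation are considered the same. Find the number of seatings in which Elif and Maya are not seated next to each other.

12

Without the restriction there are (4)! = 24 seatings.
Seatings with Elif beside Maya: treat them as a block with 2 internal orders, giving 2 × (3)! = 12.
Subtracting, 24 − 12 = 12.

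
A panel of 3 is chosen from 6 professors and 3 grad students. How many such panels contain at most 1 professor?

Split by how many professors are chosen (0 through 1).
Sum: C(6,0)·C(3,3) + C(6,1)·C(3,2) = 1 + 18 = 19.

19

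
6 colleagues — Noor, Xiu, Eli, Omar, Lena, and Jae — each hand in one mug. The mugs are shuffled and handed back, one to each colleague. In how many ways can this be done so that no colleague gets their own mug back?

This is the derangement count D_6: permutations of 6 items with no fixed point.
By inclusion–exclusion this is Σ_{j=0}^{6} (−1)^j C(6,j)·(6−j)!.
Computing: 720 − 720 + 360 − 120 + 30 − 6 + 1 = 265.

265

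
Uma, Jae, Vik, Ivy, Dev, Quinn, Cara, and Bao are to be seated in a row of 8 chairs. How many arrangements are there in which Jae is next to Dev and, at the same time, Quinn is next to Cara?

Treat {Jae,Dev} as one block (2 orders) and {Quinn,Cara} as another (2 orders).
That leaves 6 units to arrange: 2 × 2 × 6! = 4 × 720 = 2880.

2880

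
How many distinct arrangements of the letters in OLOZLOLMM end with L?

Fix L in the last position and arrange the remaining 8 letters.
Those 8 letters have L appearing twice, M appearing twice, and O appearing 3 times, giving (8)!/(3!·2!·2!) = 1680.

1680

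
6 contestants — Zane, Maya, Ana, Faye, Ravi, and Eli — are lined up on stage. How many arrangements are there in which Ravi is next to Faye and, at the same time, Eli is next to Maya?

96

Treat {Ravi,Faye} as one block (2 orders) and {Eli,Maya} as another (2 orders).
That leaves 4 units to arrange: 2 × 2 × 4! = 4 × 24 = 96.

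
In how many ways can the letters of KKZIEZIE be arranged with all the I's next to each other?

Treat the 2 copies of I as a single block. The multiset to arrange is then {II, E, E, K, K, Z, Z}, 7 items in all.
That gives (7)!/(2!·2!·2!) = 630 arrangements.

630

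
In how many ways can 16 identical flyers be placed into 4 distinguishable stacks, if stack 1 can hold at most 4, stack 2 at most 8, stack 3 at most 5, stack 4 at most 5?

78

Ignoring the caps, the number of non-negative solutions to x_1+…+x_4 = 16 is C(19,3) = 969.
Subtract solutions that violate a single cap (substitute x_i' = x_i − (cap_i+1)): x_1 ≥ 5 gives C(14,3) = 364; x_2 ≥ 9 gives C(10,3) = 120; x_3 ≥ 6 gives C(13,3) = 286; x_4 ≥ 6 gives C(13,3) = 286. Together 1056.
Add back pairs where two caps are both exceeded: 10 + 56 + 56 + 4 + 4 + 35 = 165.
By inclusion–exclusion the count is 969 − 1056 + 165 = 78.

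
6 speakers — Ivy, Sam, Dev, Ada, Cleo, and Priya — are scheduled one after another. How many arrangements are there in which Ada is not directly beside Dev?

480

Of the 6! = 720 arrangements, those with Ada and Dev adjacent number 2 × 5! = 240 (treat the pair as a block with 2 internal orders).
So 720 − 240 = 480 arrangements keep them apart.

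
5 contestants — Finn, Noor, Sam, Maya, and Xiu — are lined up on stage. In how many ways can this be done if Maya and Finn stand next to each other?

Treat {Maya, Finn} as a single unit. There are 4 units to order, and the pair itself can be ordered 2 ways.
That gives 2 × 4! = 2 × 24 = 48.

48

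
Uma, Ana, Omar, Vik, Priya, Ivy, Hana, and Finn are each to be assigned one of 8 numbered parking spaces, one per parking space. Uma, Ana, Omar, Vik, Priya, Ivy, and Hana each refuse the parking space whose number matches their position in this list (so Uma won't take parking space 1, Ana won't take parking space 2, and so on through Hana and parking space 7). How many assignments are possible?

Let Aᵢ (for 1 ≤ i ≤ 7) be the placements that put person i in their forbidden parking space. Any j of these fix j positions, leaving (8−j)! ways to fill the rest, and there are C(7,j) ways to pick which j.
By inclusion–exclusion, the number of valid placements is Σ_{j=0}^{7} (−1)^j C(7,j)·(8−j)!.
Computing: 40320 − 35280 + 15120 − 4200 + 840 − 126 + 14 − 1 = 16687.

16687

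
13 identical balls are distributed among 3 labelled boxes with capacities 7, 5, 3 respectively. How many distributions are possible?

By stars and bars, unrestricted non-negative solutions to x_1+…+x_3 = 13 number C(13+2,2) = 105.
Subtract solutions that violate a single cap (substitute x_i' = x_i − (cap_i+1)): x_1 ≥ 8 gives C(7,2) = 21; x_2 ≥ 6 gives C(9,2) = 36; x_3 ≥ 4 gives C(11,2) = 55. Together 112.
Add back pairs where two caps are both exceeded: 0 + 3 + 10 = 13.
By inclusion–exclusion the count is 105 − 112 + 13 = 6.

6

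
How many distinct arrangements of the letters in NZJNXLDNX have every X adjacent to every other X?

6720

Treat the 2 copies of X as a single block. The multiset to arrange is then {XX, D, J, L, N, N, N, Z}, 8 items in all.
That gives (8)!/(3!) = 6720 arrangements.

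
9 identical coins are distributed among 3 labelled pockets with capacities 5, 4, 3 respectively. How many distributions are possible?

10

Ignoring the caps, the number of non-negative solutions to x_1+…+x_3 = 9 is C(11,2) = 55.
Subtract solutions that violate a single cap (substitute x_i' = x_i − (cap_i+1)): x_1 ≥ 6 gives C(5,2) = 10; x_2 ≥ 5 gives C(6,2) = 15; x_3 ≥ 4 gives C(7,2) = 21. Together 46.
Add back pairs where two caps are both exceeded: 0 + 0 + 1 = 1.
By inclusion–exclusion the count is 55 − 46 + 1 = 10.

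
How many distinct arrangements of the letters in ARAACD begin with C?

20

Fix C in the first position and arrange the remaining 5 letters.
Those 5 letters have A appearing 3 times, giving (5)!/(3!) = 20.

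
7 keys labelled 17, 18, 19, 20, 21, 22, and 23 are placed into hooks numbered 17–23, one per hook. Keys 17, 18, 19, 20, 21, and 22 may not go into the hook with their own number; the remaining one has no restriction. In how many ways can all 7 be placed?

2119

Let Aᵢ (for 17 ≤ i ≤ 22) be the placements that put key i in its forbidden hook. Any j of these fix j positions, leaving (7−j)! ways to fill the rest, and there are C(6,j) ways to pick which j.
By inclusion–exclusion, the number of valid placements is Σ_{j=0}^{6} (−1)^j C(6,j)·(7−j)!.
Computing: 5040 − 4320 + 1800 − 480 + 90 − 12 + 1 = 2119.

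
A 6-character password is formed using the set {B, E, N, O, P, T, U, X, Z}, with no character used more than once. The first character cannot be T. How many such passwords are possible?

53760

The first character has 9−1 = 8 choices (anything except T).
The remaining 5 characters are filled from the other 8 symbols without repetition: 8 × 7 × 6 × 5 × 4 = 6720.
Total: 8 × 6720 = 53760.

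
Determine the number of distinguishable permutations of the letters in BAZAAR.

120

Letter multiplicities in BAZAAR: A×3, B×1, R×1, Z×1.
So there are 6! / (3!) = 120 distinguishable arrangements.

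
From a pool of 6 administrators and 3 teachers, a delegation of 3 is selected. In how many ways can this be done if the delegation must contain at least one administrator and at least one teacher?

Unrestricted: C(9,3) = 84 ways to pick any 3 of the 9.
Subtract selections that omit an entire group: no administrators → C(3,3) = 1; no teachers → C(6,3) = 20.
Both groups omitted at once is impossible, so 84 − 21 = 63.

63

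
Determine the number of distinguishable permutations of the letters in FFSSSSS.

The 7 letters of FFSSSSS have repeats: F appearing twice and S appearing 5 times.
The number of distinct arrangements is 7!/(5!·2!) = 5040/240 = 21.

21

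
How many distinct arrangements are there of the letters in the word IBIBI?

10

The 5 letters of IBIBI have repeats: B appearing twice and I appearing 3 times.
Dividing 5! = 120 by 3!·2! = 12 for the repeated letters gives 10.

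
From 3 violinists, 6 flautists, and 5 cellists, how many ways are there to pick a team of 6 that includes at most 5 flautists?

Split by how many flautists are chosen (0 through 5).
Sum: C(6,0)·C(8,6) + C(6,1)·C(8,5) + C(6,2)·C(8,4) + C(6,3)·C(8,3) + C(6,4)·C(8,2) + C(6,5)·C(8,1) = 28 + 336 + 1050 + 1120 + 420 + 48 = 3002.

3002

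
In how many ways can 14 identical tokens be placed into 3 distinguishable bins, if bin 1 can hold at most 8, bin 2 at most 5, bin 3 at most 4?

Ignoring the caps, the number of non-negative solutions to x_1+…+x_3 = 14 is C(16,2) = 120.
Subtract solutions that violate a single cap (substitute x_i' = x_i − (cap_i+1)): x_1 ≥ 9 gives C(7,2) = 21; x_2 ≥ 6 gives C(10,2) = 45; x_3 ≥ 5 gives C(11,2) = 55. Together 121.
Add back pairs where two caps are both exceeded: 0 + 1 + 10 = 11.
By inclusion–exclusion the count is 120 − 121 + 11 = 10.

10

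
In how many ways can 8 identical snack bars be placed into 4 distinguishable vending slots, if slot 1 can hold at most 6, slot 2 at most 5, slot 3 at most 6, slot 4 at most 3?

Without the upper bounds there are C(11,3) = 165 ways to split 8 among 4 vending slots.
Subtract solutions that violate a single cap (substitute x_i' = x_i − (cap_i+1)): x_1 ≥ 7 gives C(4,3) = 4; x_2 ≥ 6 gives C(5,3) = 10; x_3 ≥ 7 gives C(4,3) = 4; x_4 ≥ 4 gives C(7,3) = 35. Together 53.
No two caps can be exceeded simultaneously, so the pair terms are all 0.
By inclusion–exclusion the count is 165 − 53 + 0 = 112.

112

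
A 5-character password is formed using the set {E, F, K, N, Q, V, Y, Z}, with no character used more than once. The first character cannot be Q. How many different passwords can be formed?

The first character has 8−1 = 7 choices (anything except Q).
The remaining 4 characters are filled from the other 7 symbols without repetition: 7 × 6 × 5 × 4 = 840.
Total: 7 × 840 = 5880.

5880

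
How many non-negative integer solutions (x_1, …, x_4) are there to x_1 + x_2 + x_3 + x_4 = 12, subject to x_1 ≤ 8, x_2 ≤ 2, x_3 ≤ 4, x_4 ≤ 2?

Ignoring the caps, the number of non-negative solutions to x_1+…+x_4 = 12 is C(15,3) = 455.
Subtract solutions that violate a single cap (substitute x_i' = x_i − (cap_i+1)): x_1 ≥ 9 gives C(6,3) = 20; x_2 ≥ 3 gives C(12,3) = 220; x_3 ≥ 5 gives C(10,3) = 120; x_4 ≥ 3 gives C(12,3) = 220. Together 580.
Add back pairs where two caps are both exceeded: 1 + 0 + 1 + 35 + 84 + 35 = 156.
Subtract triples: 0 + 0 + 0 + 4 = 4.
By inclusion–exclusion the count is 455 − 580 + 156 − 4 = 27.

27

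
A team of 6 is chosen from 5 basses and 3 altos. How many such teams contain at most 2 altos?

Split by how many altos are chosen (0 through 2).
Sum: C(3,0)·C(5,6) + C(3,1)·C(5,5) + C(3,2)·C(5,4) = 0 + 3 + 15 = 18.

18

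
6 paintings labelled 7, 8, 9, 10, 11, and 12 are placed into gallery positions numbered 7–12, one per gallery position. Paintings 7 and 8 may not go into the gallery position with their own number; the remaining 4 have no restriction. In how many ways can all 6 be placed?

504

Let Aᵢ (for i ∈ {7, 8}) be the placements that put painting i in its forbidden gallery position. Any j of these fix j positions, leaving (6−j)! ways to fill the rest, and there are C(2,j) ways to pick which j.
By inclusion–exclusion, the number of valid placements is Σ_{j=0}^{2} (−1)^j C(2,j)·(6−j)!.
Computing: 720 − 240 + 24 = 504.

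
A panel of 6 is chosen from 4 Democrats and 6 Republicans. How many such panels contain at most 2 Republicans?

15

Split by how many Republicans are chosen (0 through 2).
Sum: C(6,0)·C(4,6) + C(6,1)·C(4,5) + C(6,2)·C(4,4) = 0 + 0 + 15 = 15.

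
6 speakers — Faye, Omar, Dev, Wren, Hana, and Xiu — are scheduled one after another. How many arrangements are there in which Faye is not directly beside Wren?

There are 6! = 720 arrangements in all. If Faye and Wren are adjacent, merging them into one block gives 2·(5)! = 240 arrangements.
Complementary counting: 720 − 240 = 480.

480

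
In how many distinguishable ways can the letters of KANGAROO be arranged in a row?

KANGAROO has 8 letters with A appearing twice and O appearing twice.
So there are 8! / (2!·2!) = 10080 distinguishable arrangements.

10080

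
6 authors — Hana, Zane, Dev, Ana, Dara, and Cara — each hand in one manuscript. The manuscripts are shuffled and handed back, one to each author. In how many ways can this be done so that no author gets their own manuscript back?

Count assignments avoiding every fixed point. For any j of the 6 authors fixed to their own manuscript, the other 6−j can be arranged in (6−j)! ways.
By inclusion–exclusion this is Σ_{j=0}^{6} (−1)^j C(6,j)·(6−j)!.
Computing: 720 − 720 + 360 − 120 + 30 − 6 + 1 = 265.

265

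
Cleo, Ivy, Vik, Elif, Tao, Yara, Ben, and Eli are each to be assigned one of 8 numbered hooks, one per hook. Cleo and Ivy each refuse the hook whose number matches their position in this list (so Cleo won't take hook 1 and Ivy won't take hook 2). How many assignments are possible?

30960

Let Aᵢ (for i ∈ {1, 2}) be the placements that put person i in their forbidden hook. Any j of these fix j positions, leaving (8−j)! ways to fill the rest, and there are C(2,j) ways to pick which j.
By inclusion–exclusion, the number of valid placements is Σ_{j=0}^{2} (−1)^j C(2,j)·(8−j)!.
Computing: 40320 − 10080 + 720 = 30960.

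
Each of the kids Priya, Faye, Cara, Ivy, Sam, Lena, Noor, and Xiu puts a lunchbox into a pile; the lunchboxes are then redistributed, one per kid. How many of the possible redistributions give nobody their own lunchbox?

14833

Count assignments avoiding every fixed point. For any j of the 8 kids fixed to their own lunchbox, the other 8−j can be arranged in (8−j)! ways.
By inclusion–exclusion this is Σ_{j=0}^{8} (−1)^j C(8,j)·(8−j)!.
Computing: 40320 − 40320 + 20160 − 6720 + 1680 − 336 + 56 − 8 + 1 = 14833.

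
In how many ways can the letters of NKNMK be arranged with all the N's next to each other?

Treat the 2 copies of N as a single block. The multiset to arrange is then {NN, K, K, M}, 4 items in all.
That gives (4)!/(2!) = 12 arrangements.

12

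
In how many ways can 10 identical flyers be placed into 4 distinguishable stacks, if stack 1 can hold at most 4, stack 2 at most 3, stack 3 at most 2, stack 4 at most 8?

Without the upper bounds there are C(13,3) = 286 ways to split 10 among 4 stacks.
Subtract solutions that violate a single cap (substitute x_i' = x_i − (cap_i+1)): x_1 ≥ 5 gives C(8,3) = 56; x_2 ≥ 4 gives C(9,3) = 84; x_3 ≥ 3 gives C(10,3) = 120; x_4 ≥ 9 gives C(4,3) = 4. Together 264.
Add back pairs where two caps are both exceeded: 4 + 10 + 0 + 20 + 0 + 0 = 34.
By inclusion–exclusion the count is 286 − 264 + 34 = 56.

56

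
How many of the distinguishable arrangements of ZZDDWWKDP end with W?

With the last slot taken by W, it remains to arrange the other 8 letters (ZZDDWKDP).
Those 8 letters have D appearing 3 times and Z appearing twice, giving (8)!/(3!·2!) = 3360.

3360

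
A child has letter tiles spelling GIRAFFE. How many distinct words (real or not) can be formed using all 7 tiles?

Letter multiplicities in GIRAFFE: A×1, E×1, F×2, G×1, I×1, R×1.
So there are 7! / (2!) = 2520 distinguishable arrangements.

2520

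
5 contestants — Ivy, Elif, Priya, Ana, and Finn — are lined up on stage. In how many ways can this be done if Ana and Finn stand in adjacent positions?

Treat {Ana, Finn} as a single unit. There are 4 units to order, and the pair itself can be ordered 2 ways.
That gives 2 × 4! = 2 × 24 = 48.

48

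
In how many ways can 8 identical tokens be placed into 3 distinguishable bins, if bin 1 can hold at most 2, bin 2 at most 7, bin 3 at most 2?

8

Without the upper bounds there are C(10,2) = 45 ways to split 8 among 3 bins.
Subtract solutions that violate a single cap (substitute x_i' = x_i − (cap_i+1)): x_1 ≥ 3 gives C(7,2) = 21; x_2 ≥ 8 gives C(2,2) = 1; x_3 ≥ 3 gives C(7,2) = 21. Together 43.
Add back pairs where two caps are both exceeded: 0 + 6 + 0 = 6.
By inclusion–exclusion the count is 45 − 43 + 6 = 8.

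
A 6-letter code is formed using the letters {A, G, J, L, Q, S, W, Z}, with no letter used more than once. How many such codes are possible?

Choose and order 6 of the 8 symbols: the first letter has 8 options, the next 7, and so on down to 3.
8 × 7 × 6 × 5 × 4 × 3 = 20160.

20160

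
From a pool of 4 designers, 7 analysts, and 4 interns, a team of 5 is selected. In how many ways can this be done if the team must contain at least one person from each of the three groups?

2044

Total 5-person selections from all 15: C(15,5) = 3003.
Selections missing a whole group: no designers → C(11,5) = 462; no analysts → C(8,5) = 56; no interns → C(11,5) = 462.
Add back selections omitting two groups (i.e. drawn from a single group): C(4,5) + C(7,5) + C(4,5) = 21.
By inclusion–exclusion: 3003 − 980 + 21 = 2044.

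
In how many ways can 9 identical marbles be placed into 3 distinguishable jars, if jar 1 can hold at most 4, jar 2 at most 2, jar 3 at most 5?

6

Without the upper bounds there are C(11,2) = 55 ways to split 9 among 3 jars.
Subtract solutions that violate a single cap (substitute x_i' = x_i − (cap_i+1)): x_1 ≥ 5 gives C(6,2) = 15; x_2 ≥ 3 gives C(8,2) = 28; x_3 ≥ 6 gives C(5,2) = 10. Together 53.
Add back pairs where two caps are both exceeded: 3 + 0 + 1 = 4.
By inclusion–exclusion the count is 55 − 53 + 4 = 6.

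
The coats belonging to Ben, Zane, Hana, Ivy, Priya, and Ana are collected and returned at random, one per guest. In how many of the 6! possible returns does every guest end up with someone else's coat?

Let Aᵢ be the assignments in which guest i gets their own coat. We want the size of the complement of A₁∪…∪A_6.
By inclusion–exclusion this is Σ_{j=0}^{6} (−1)^j C(6,j)·(6−j)!.
Computing: 720 − 720 + 360 − 120 + 30 − 6 + 1 = 265.

265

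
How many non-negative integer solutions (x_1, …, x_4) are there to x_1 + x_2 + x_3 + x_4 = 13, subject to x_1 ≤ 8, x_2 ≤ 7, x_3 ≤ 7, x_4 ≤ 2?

By stars and bars, unrestricted non-negative solutions to x_1+…+x_4 = 13 number C(13+3,3) = 560.
Subtract solutions that violate a single cap (substitute x_i' = x_i − (cap_i+1)): x_1 ≥ 9 gives C(7,3) = 35; x_2 ≥ 8 gives C(8,3) = 56; x_3 ≥ 8 gives C(8,3) = 56; x_4 ≥ 3 gives C(13,3) = 286. Together 433.
Add back pairs where two caps are both exceeded: 0 + 0 + 4 + 0 + 10 + 10 = 24.
By inclusion–exclusion the count is 560 − 433 + 24 = 151.

151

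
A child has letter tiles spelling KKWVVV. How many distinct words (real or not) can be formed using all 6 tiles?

Letter multiplicities in KKWVVV: K×2, V×3, W×1.
The number of distinct arrangements is 6!/(3!·2!) = 720/12 = 60.

60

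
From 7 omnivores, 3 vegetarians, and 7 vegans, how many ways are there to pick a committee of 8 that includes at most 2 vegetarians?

22308

Split by how many vegetarians are chosen (0 through 2).
Sum: C(3,0)·C(14,8) + C(3,1)·C(14,7) + C(3,2)·C(14,6) = 3003 + 10296 + 9009 = 22308.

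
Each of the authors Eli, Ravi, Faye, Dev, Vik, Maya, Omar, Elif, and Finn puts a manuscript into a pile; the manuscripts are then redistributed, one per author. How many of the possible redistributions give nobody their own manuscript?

Count assignments avoiding every fixed point. For any j of the 9 authors fixed to their own manuscript, the other 9−j can be arranged in (9−j)! ways.
By inclusion–exclusion this is Σ_{j=0}^{9} (−1)^j C(9,j)·(9−j)!.
Computing: 362880 − 362880 + 181440 − 60480 + 15120 − 3024 + 504 − 72 + 9 − 1 = 133496.

133496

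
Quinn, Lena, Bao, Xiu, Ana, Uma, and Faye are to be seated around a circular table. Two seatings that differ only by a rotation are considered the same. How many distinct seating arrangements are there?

Fix one person's seat to break rotational symmetry; the remaining 6 people can be arranged in (6)! = 720 ways.

720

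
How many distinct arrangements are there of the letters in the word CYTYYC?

Letter multiplicities in CYTYYC: C×2, T×1, Y×3.
Dividing 6! = 720 by 3!·2! = 12 for the repeated letters gives 60.

60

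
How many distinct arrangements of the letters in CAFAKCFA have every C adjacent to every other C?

420

Treat the 2 copies of C as a single block. The multiset to arrange is then {CC, A, A, A, F, F, K}, 7 items in all.
That gives (7)!/(3!·2!) = 420 arrangements.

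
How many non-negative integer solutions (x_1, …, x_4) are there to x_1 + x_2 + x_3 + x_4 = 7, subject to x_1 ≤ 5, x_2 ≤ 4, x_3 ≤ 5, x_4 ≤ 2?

By stars and bars, unrestricted non-negative solutions to x_1+…+x_4 = 7 number C(7+3,3) = 120.
Subtract solutions that violate a single cap (substitute x_i' = x_i − (cap_i+1)): x_1 ≥ 6 gives C(4,3) = 4; x_2 ≥ 5 gives C(5,3) = 10; x_3 ≥ 6 gives C(4,3) = 4; x_4 ≥ 3 gives C(7,3) = 35. Together 53.
No two caps can be exceeded simultaneously, so the pair terms are all 0.
By inclusion–exclusion the count is 120 − 53 + 0 = 67.

67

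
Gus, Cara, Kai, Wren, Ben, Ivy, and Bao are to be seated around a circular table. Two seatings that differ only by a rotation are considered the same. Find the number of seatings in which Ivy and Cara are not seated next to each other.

All circular seatings of 7 people number (6)! = 720.
Those with Ivy next to Cara: fuse the pair into one unit and seat 6 units around a circle — 2·(5)! = 240.
Subtracting, 720 − 240 = 480.

480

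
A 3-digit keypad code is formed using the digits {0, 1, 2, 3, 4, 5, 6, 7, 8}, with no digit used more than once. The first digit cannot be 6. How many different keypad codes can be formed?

The first digit has 9−1 = 8 choices (anything except 6).
The remaining 2 digits are filled from the other 8 symbols without repetition: 8 × 7 = 56.
Total: 8 × 56 = 448.

448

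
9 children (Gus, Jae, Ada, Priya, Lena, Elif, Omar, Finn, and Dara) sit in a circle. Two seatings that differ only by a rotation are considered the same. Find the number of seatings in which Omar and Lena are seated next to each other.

10080

Treat {Omar, Lena} as one unit (2 internal orders) and seat the resulting 8 units around the table: (7)! circular arrangements.
So 2 × (7)! = 2 × 5040 = 10080.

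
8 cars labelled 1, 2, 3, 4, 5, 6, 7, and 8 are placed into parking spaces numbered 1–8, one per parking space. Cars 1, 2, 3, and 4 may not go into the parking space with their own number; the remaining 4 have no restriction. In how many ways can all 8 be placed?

Let Aᵢ (for 1 ≤ i ≤ 4) be the placements that put car i in its forbidden parking space. Any j of these fix j positions, leaving (8−j)! ways to fill the rest, and there are C(4,j) ways to pick which j.
By inclusion–exclusion, the number of valid placements is Σ_{j=0}^{4} (−1)^j C(4,j)·(8−j)!.
Computing: 40320 − 20160 + 4320 − 480 + 24 = 24024.

24024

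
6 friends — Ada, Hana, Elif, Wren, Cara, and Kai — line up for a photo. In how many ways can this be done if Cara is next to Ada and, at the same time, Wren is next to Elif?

Treat {Cara,Ada} as one block (2 orders) and {Wren,Elif} as another (2 orders).
That leaves 4 units to arrange: 2 × 2 × 4! = 4 × 24 = 96.

96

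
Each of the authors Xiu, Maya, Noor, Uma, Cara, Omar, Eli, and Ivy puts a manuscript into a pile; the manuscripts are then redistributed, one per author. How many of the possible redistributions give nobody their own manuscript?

Let Aᵢ be the assignments in which author i gets their own manuscript. We want the size of the complement of A₁∪…∪A_8.
By inclusion–exclusion this is Σ_{j=0}^{8} (−1)^j C(8,j)·(8−j)!.
Computing: 40320 − 40320 + 20160 − 6720 + 1680 − 336 + 56 − 8 + 1 = 14833.

14833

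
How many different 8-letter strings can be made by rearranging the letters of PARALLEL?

PARALLEL has 8 letters with A appearing twice and L appearing 3 times.
The number of distinct arrangements is 8!/(3!·2!) = 40320/12 = 3360.

3360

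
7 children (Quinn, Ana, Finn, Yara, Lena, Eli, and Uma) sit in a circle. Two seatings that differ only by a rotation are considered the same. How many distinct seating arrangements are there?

Fix one person's seat to break rotational symmetry; the remaining 6 people can be arranged in (6)! = 720 ways.

720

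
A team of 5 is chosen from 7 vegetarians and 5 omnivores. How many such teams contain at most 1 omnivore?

196

Split by how many omnivores are chosen (0 through 1).
Sum: C(5,0)·C(7,5) + C(5,1)·C(7,4) = 21 + 175 = 196.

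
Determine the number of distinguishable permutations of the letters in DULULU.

60

The 6 letters of DULULU have repeats: L appearing twice and U appearing 3 times.
So there are 6! / (3!·2!) = 60 distinguishable arrangements.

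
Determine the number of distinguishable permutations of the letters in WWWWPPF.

105

The 7 letters of WWWWPPF have repeats: P appearing twice and W appearing 4 times.
The number of distinct arrangements is 7!/(4!·2!) = 5040/48 = 105.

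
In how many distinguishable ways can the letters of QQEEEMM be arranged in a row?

210

Letter multiplicities in QQEEEMM: E×3, M×2, Q×2.
So there are 7! / (3!·2!·2!) = 210 distinguishable arrangements.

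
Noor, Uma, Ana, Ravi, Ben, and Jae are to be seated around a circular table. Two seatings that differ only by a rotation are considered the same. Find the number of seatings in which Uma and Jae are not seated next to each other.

72

All circular seatings of 6 people number (5)! = 120.
Those with Uma next to Jae: fuse the pair into one unit and seat 5 units around a circle — 2·(4)! = 48.
Subtracting, 120 − 48 = 72.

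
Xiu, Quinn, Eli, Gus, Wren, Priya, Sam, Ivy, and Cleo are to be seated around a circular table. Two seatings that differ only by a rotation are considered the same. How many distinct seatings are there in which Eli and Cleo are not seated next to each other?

Without the restriction there are (8)! = 40320 seatings.
Seatings with Eli beside Cleo: treat them as a block with 2 internal orders, giving 2 × (7)! = 10080.
Subtracting, 40320 − 10080 = 30240.

30240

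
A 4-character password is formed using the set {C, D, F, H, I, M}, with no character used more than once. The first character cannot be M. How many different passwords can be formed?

The first character has 6−1 = 5 choices (anything except M).
The remaining 3 characters are filled from the other 5 symbols without repetition: 5 × 4 × 3 = 60.
Total: 5 × 60 = 300.

300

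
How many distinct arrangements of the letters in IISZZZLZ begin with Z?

420

With the first slot taken by Z, it remains to arrange the other 7 letters (IISZZLZ).
Those 7 letters have I appearing twice and Z appearing 3 times, giving (7)!/(3!·2!) = 420.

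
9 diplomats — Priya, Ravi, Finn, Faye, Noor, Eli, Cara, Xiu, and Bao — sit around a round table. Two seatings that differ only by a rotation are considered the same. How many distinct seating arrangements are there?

Around a circle, 9 distinct people have 9!/9 = (8)! = 40320 rotationally distinct seatings.

40320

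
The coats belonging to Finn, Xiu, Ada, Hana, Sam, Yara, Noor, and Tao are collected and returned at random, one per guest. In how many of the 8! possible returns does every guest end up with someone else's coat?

This is the derangement count D_8: permutations of 8 items with no fixed point.
By inclusion–exclusion this is Σ_{j=0}^{8} (−1)^j C(8,j)·(8−j)!.
Computing: 40320 − 40320 + 20160 − 6720 + 1680 − 336 + 56 − 8 + 1 = 14833.

14833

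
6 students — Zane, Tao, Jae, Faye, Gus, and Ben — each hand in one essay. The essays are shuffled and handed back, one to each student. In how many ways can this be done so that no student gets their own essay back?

265

This is the derangement count D_6: permutations of 6 items with no fixed point.
By inclusion–exclusion this is Σ_{j=0}^{6} (−1)^j C(6,j)·(6−j)!.
Computing: 720 − 720 + 360 − 120 + 30 − 6 + 1 = 265.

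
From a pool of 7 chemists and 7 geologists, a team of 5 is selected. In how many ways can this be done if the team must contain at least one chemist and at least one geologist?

1960

Total 5-person selections from all 14: C(14,5) = 2002.
Selections missing a whole group: no chemists → C(7,5) = 21; no geologists → C(7,5) = 21.
Both groups omitted at once is impossible, so 2002 − 42 = 1960.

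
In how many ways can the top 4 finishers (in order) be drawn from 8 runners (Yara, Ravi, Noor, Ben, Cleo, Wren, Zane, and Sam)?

This is an ordered selection of 4 from 8: P(8,4).
That gives 8 × 7 × 6 × 5 = 1680.

1680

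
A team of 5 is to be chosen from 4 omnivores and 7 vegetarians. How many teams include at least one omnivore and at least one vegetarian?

441

With no constraint there are C(11,5) = 462 possible selections.
Subtract selections that omit an entire group: no omnivores → C(7,5) = 21; no vegetarians → C(4,5) = 0.
Both groups omitted at once is impossible, so 462 − 21 = 441.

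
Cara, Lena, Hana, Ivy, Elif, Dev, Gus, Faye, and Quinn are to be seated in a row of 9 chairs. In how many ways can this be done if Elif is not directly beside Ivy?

Of the 9! = 362880 arrangements, those with Elif and Ivy adjacent number 2 × 8! = 80640 (treat the pair as a block with 2 internal orders).
So 362880 − 80640 = 282240 arrangements keep them apart.

282240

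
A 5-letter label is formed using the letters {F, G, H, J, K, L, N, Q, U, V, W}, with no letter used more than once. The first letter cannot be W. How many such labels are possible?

The first letter has 11−1 = 10 choices (anything except W).
The remaining 4 letters are filled from the other 10 symbols without repetition: 10 × 9 × 8 × 7 = 5040.
Total: 10 × 5040 = 50400.

50400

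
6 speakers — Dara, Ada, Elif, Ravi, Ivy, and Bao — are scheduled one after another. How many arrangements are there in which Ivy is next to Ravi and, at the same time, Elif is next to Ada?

Treat {Ivy,Ravi} as one block (2 orders) and {Elif,Ada} as another (2 orders).
That leaves 4 units to arrange: 2 × 2 × 4! = 4 × 24 = 96.

96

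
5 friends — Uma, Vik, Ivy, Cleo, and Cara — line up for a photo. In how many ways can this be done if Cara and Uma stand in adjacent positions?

48

Treat {Cara, Uma} as a single unit. There are 4 units to order, and the pair itself can be ordered 2 ways.
That gives 2 × 4! = 2 × 24 = 48.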